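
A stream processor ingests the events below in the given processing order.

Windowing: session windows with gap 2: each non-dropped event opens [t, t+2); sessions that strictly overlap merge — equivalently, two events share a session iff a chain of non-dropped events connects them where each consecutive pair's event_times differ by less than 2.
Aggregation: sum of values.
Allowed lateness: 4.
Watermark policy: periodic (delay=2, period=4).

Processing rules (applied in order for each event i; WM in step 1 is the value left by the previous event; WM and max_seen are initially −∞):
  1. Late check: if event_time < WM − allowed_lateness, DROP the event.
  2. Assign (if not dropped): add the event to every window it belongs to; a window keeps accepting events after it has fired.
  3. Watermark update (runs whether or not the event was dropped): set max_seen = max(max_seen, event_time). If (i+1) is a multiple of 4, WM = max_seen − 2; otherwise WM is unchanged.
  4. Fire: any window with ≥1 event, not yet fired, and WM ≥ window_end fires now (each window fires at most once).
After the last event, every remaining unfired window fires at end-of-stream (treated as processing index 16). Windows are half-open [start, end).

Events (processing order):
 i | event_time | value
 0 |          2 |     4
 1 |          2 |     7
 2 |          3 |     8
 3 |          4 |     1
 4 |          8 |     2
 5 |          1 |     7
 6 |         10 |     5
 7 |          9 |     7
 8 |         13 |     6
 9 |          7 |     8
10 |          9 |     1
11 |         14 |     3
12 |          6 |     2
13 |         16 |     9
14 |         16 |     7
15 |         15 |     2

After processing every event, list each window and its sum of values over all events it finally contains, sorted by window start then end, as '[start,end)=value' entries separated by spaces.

[1,6)=27 [7,12)=23 [13,18)=27

i=0 t=2 v=4: → [2,4); WM=−∞
i=1 t=2 v=7: → [2,4); WM=−∞
i=2 t=3 v=8: → [2,5); WM=−∞
i=3 t=4 v=1: → [2,6); WM=2
i=4 t=8 v=2: → [8,10); WM=2
i=5 t=1 v=7: → [1,6); WM=2
i=6 t=10 v=5: → [10,12); WM=2
i=7 t=9 v=7: → [8,12); WM=8
i=8 t=13 v=6: → [13,15); WM=8
i=9 t=7 v=8: → [7,12); WM=8
i=10 t=9 v=1: → [7,12); WM=8
i=11 t=14 v=3: → [13,16); WM=12
i=12 t=6 v=2: DROP (t<12-4); WM=12
i=13 t=16 v=9: → [16,18); WM=12
i=14 t=16 v=7: → [16,18); WM=12
i=15 t=15 v=2: → [13,18); WM=14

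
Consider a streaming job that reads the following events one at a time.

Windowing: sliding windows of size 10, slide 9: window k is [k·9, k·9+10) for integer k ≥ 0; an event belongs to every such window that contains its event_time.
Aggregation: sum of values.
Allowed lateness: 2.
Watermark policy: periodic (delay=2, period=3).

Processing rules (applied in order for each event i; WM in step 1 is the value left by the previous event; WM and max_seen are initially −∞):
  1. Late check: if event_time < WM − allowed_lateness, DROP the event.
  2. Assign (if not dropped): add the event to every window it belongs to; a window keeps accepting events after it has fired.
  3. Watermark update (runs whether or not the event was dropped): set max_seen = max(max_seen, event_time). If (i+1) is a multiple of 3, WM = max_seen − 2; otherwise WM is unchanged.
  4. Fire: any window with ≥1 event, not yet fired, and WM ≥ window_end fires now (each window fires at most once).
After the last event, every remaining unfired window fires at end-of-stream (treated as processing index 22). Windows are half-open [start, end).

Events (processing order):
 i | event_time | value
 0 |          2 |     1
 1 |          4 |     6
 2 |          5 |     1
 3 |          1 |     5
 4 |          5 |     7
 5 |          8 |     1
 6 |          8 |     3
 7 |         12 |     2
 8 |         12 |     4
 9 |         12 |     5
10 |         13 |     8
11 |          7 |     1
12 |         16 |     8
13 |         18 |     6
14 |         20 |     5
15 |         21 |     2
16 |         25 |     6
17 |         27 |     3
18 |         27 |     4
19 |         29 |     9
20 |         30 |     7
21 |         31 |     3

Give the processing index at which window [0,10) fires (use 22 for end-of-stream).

i=0 t=2 v=1: → [0,10); WM=−∞
i=1 t=4 v=6: → [0,10); WM=−∞
i=2 t=5 v=1: → [0,10); WM=3
i=3 t=1 v=5: → [0,10); WM=3
i=4 t=5 v=7: → [0,10); WM=3
i=5 t=8 v=1: → [0,10); WM=6
i=6 t=8 v=3: → [0,10); WM=6
i=7 t=12 v=2: → [9,19); WM=6
i=8 t=12 v=4: → [9,19); WM=10; [0,10) fires=24
i=9 t=12 v=5: → [9,19); WM=10
i=10 t=13 v=8: → [9,19); WM=10
i=11 t=7 v=1: DROP (t<10-2); WM=11
i=12 t=16 v=8: → [9,19); WM=11
i=13 t=18 v=6: → [18,28),[9,19); WM=11
i=14 t=20 v=5: → [18,28); WM=18
i=15 t=21 v=2: → [18,28); WM=18
i=16 t=25 v=6: → [18,28); WM=18
i=17 t=27 v=3: → [27,37),[18,28); WM=25; [9,19) fires=33
i=18 t=27 v=4: → [27,37),[18,28); WM=25
i=19 t=29 v=9: → [27,37); WM=25
i=20 t=30 v=7: → [27,37); WM=28; [18,28) fires=26
i=21 t=31 v=3: → [27,37); WM=28

8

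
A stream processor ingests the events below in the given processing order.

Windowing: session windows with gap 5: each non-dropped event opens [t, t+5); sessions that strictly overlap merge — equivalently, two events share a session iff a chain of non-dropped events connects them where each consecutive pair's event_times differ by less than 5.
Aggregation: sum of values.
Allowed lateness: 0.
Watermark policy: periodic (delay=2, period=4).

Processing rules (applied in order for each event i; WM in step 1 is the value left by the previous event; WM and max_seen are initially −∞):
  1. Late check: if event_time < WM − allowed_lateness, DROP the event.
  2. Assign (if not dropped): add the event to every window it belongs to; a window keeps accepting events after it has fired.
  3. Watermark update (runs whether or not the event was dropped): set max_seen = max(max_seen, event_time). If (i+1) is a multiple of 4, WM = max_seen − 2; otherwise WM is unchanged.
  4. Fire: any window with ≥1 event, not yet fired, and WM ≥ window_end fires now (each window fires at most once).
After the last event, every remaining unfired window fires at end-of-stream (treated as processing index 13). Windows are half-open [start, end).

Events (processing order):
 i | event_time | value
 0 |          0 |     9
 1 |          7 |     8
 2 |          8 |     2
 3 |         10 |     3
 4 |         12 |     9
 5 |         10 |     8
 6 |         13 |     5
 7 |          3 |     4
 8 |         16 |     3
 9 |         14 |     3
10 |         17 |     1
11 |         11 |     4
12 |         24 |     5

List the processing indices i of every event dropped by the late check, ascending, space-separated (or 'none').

7

i=0 t=0 v=9: → [0,5); WM=−∞
i=1 t=7 v=8: → [7,12); WM=−∞
i=2 t=8 v=2: → [7,13); WM=−∞
i=3 t=10 v=3: → [7,15); WM=8
i=4 t=12 v=9: → [7,17); WM=8
i=5 t=10 v=8: → [7,17); WM=8
i=6 t=13 v=5: → [7,18); WM=8
i=7 t=3 v=4: DROP (t<8-0); WM=11
i=8 t=16 v=3: → [7,21); WM=11
i=9 t=14 v=3: → [7,21); WM=11
i=10 t=17 v=1: → [7,22); WM=11
i=11 t=11 v=4: → [7,22); WM=15
i=12 t=24 v=5: → [24,29); WM=15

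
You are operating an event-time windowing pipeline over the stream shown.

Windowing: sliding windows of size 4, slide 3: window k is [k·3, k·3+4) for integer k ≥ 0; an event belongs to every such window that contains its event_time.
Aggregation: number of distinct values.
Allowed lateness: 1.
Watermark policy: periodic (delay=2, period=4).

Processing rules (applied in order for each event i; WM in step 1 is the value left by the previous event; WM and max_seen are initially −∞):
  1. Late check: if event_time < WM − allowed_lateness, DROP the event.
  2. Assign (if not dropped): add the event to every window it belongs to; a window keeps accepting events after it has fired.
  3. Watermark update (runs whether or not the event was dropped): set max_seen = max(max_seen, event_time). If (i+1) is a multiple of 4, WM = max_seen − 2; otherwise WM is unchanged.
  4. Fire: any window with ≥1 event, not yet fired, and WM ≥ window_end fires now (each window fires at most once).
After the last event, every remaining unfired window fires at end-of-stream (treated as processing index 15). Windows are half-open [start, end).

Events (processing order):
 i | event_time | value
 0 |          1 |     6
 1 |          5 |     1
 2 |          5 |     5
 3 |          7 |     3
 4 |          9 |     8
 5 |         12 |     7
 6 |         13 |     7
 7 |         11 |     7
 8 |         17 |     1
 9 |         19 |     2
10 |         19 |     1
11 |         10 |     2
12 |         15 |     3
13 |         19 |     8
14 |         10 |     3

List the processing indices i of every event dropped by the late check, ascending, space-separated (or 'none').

i=0 t=1 v=6: → [0,4); WM=−∞
i=1 t=5 v=1: → [3,7); WM=−∞
i=2 t=5 v=5: → [3,7); WM=−∞
i=3 t=7 v=3: → [6,10); WM=5; [0,4) fires=1
i=4 t=9 v=8: → [9,13),[6,10); WM=5
i=5 t=12 v=7: → [12,16),[9,13); WM=5
i=6 t=13 v=7: → [12,16); WM=5
i=7 t=11 v=7: → [9,13); WM=11; [3,7) fires=2 [6,10) fires=2
i=8 t=17 v=1: → [15,19); WM=11
i=9 t=19 v=2: → [18,22); WM=11
i=10 t=19 v=1: → [18,22); WM=11
i=11 t=10 v=2: → [9,13); WM=17; [9,13) fires=3 [12,16) fires=1
i=12 t=15 v=3: DROP (t<17-1); WM=17
i=13 t=19 v=8: → [18,22); WM=17
i=14 t=10 v=3: DROP (t<17-1); WM=17

12 14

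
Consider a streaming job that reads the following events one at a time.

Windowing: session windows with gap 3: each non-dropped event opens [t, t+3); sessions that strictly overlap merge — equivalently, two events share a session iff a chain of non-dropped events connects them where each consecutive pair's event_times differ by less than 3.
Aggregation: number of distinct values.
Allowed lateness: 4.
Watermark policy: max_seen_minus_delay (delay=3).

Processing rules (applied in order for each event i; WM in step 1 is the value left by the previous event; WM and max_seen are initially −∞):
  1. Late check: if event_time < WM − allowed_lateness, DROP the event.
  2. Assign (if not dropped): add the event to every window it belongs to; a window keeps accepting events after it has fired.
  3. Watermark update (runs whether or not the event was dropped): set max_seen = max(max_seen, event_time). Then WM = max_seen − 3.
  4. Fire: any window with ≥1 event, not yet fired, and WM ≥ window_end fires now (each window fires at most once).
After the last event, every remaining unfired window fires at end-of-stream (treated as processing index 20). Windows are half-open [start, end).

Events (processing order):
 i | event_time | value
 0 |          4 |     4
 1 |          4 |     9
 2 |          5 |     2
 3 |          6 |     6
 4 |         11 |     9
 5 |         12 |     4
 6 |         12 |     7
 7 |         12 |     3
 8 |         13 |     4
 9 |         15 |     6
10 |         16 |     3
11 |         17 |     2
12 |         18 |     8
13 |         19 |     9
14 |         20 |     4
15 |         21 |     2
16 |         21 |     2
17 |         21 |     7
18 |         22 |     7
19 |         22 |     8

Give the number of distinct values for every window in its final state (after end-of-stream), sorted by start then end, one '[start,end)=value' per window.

i=0 t=4 v=4: → [4,7); WM=1
i=1 t=4 v=9: → [4,7); WM=1
i=2 t=5 v=2: → [4,8); WM=2
i=3 t=6 v=6: → [4,9); WM=3
i=4 t=11 v=9: → [11,14); WM=8
i=5 t=12 v=4: → [11,15); WM=9
i=6 t=12 v=7: → [11,15); WM=9
i=7 t=12 v=3: → [11,15); WM=9
i=8 t=13 v=4: → [11,16); WM=10
i=9 t=15 v=6: → [11,18); WM=12
i=10 t=16 v=3: → [11,19); WM=13
i=11 t=17 v=2: → [11,20); WM=14
i=12 t=18 v=8: → [11,21); WM=15
i=13 t=19 v=9: → [11,22); WM=16
i=14 t=20 v=4: → [11,23); WM=17
i=15 t=21 v=2: → [11,24); WM=18
i=16 t=21 v=2: → [11,24); WM=18
i=17 t=21 v=7: → [11,24); WM=18
i=18 t=22 v=7: → [11,25); WM=19
i=19 t=22 v=8: → [11,25); WM=19

[4,9)=4 [11,25)=7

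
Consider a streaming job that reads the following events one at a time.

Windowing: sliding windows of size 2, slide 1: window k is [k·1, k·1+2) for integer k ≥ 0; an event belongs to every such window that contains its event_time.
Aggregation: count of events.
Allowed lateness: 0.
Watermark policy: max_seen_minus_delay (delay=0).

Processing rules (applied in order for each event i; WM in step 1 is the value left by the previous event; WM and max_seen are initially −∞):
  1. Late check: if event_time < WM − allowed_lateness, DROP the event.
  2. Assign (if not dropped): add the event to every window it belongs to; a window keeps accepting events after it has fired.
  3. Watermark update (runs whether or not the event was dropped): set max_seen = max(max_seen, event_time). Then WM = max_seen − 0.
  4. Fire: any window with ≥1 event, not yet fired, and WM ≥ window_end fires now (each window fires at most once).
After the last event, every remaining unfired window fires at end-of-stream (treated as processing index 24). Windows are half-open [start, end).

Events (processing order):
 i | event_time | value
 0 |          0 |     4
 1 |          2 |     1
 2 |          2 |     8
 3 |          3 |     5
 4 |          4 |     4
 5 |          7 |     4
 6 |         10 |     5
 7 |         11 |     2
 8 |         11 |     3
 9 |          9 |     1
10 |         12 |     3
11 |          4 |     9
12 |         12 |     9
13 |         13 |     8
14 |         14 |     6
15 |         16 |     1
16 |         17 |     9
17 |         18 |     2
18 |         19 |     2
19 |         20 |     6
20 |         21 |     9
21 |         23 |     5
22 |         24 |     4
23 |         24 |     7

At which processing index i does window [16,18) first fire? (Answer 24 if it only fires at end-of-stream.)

i=0 t=0 v=4: → [0,2); WM=0
i=1 t=2 v=1: → [2,4),[1,3); WM=2; [0,2) fires=1
i=2 t=2 v=8: → [2,4),[1,3); WM=2
i=3 t=3 v=5: → [3,5),[2,4); WM=3; [1,3) fires=2
i=4 t=4 v=4: → [4,6),[3,5); WM=4; [2,4) fires=3
i=5 t=7 v=4: → [7,9),[6,8); WM=7; [3,5) fires=2 [4,6) fires=1
i=6 t=10 v=5: → [10,12),[9,11); WM=10; [6,8) fires=1 [7,9) fires=1
i=7 t=11 v=2: → [11,13),[10,12); WM=11; [9,11) fires=1
i=8 t=11 v=3: → [11,13),[10,12); WM=11
i=9 t=9 v=1: DROP (t<11-0); WM=11
i=10 t=12 v=3: → [12,14),[11,13); WM=12; [10,12) fires=3
i=11 t=4 v=9: DROP (t<12-0); WM=12
i=12 t=12 v=9: → [12,14),[11,13); WM=12
i=13 t=13 v=8: → [13,15),[12,14); WM=13; [11,13) fires=4
i=14 t=14 v=6: → [14,16),[13,15); WM=14; [12,14) fires=3
i=15 t=16 v=1: → [16,18),[15,17); WM=16; [13,15) fires=2 [14,16) fires=1
i=16 t=17 v=9: → [17,19),[16,18); WM=17; [15,17) fires=1
i=17 t=18 v=2: → [18,20),[17,19); WM=18; [16,18) fires=2
i=18 t=19 v=2: → [19,21),[18,20); WM=19; [17,19) fires=2
i=19 t=20 v=6: → [20,22),[19,21); WM=20; [18,20) fires=2
i=20 t=21 v=9: → [21,23),[20,22); WM=21; [19,21) fires=2
i=21 t=23 v=5: → [23,25),[22,24); WM=23; [20,22) fires=2 [21,23) fires=1
i=22 t=24 v=4: → [24,26),[23,25); WM=24; [22,24) fires=1
i=23 t=24 v=7: → [24,26),[23,25); WM=24

17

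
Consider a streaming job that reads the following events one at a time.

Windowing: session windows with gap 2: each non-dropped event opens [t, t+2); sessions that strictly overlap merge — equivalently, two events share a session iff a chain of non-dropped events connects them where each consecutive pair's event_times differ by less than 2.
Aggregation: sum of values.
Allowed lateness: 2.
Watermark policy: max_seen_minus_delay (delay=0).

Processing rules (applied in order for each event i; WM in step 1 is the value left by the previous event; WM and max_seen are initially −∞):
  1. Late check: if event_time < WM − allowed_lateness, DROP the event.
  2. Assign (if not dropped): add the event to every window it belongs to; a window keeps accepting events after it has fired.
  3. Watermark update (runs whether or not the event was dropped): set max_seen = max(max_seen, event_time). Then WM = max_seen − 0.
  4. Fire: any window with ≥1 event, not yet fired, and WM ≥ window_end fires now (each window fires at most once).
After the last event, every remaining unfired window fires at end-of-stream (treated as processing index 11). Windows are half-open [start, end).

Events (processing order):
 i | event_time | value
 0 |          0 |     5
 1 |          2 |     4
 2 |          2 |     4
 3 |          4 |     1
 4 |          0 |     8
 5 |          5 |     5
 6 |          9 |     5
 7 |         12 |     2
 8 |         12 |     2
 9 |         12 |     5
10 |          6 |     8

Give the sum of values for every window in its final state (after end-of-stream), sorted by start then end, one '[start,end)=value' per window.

[0,2)=5 [2,4)=8 [4,7)=6 [9,11)=5 [12,14)=9

i=0 t=0 v=5: → [0,2); WM=0
i=1 t=2 v=4: → [2,4); WM=2
i=2 t=2 v=4: → [2,4); WM=2
i=3 t=4 v=1: → [4,6); WM=4
i=4 t=0 v=8: DROP (t<4-2); WM=4
i=5 t=5 v=5: → [4,7); WM=5
i=6 t=9 v=5: → [9,11); WM=9
i=7 t=12 v=2: → [12,14); WM=12
i=8 t=12 v=2: → [12,14); WM=12
i=9 t=12 v=5: → [12,14); WM=12
i=10 t=6 v=8: DROP (t<12-2); WM=12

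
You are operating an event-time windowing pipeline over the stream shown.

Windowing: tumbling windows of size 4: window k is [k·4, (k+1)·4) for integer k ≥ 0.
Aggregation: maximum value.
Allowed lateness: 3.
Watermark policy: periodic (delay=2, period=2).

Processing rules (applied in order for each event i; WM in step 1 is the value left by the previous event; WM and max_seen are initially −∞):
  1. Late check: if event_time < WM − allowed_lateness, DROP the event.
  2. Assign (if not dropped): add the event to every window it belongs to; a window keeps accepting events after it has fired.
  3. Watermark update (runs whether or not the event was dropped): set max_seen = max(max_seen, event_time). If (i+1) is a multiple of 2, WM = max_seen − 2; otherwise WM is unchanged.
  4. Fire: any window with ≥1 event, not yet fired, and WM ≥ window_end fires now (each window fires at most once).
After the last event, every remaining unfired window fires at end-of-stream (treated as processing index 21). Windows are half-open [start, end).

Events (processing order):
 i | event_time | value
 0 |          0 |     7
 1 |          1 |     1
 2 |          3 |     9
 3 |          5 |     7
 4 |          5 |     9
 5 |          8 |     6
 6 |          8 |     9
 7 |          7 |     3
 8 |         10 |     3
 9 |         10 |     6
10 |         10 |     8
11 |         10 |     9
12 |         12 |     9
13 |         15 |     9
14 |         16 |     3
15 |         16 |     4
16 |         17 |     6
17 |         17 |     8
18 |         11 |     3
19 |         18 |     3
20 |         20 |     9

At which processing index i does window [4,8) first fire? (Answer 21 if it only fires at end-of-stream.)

9

i=0 t=0 v=7: → [0,4); WM=−∞
i=1 t=1 v=1: → [0,4); WM=-1
i=2 t=3 v=9: → [0,4); WM=-1
i=3 t=5 v=7: → [4,8); WM=3
i=4 t=5 v=9: → [4,8); WM=3
i=5 t=8 v=6: → [8,12); WM=6; [0,4) fires=9
i=6 t=8 v=9: → [8,12); WM=6
i=7 t=7 v=3: → [4,8); WM=6
i=8 t=10 v=3: → [8,12); WM=6
i=9 t=10 v=6: → [8,12); WM=8; [4,8) fires=9
i=10 t=10 v=8: → [8,12); WM=8
i=11 t=10 v=9: → [8,12); WM=8
i=12 t=12 v=9: → [12,16); WM=8
i=13 t=15 v=9: → [12,16); WM=13; [8,12) fires=9
i=14 t=16 v=3: → [16,20); WM=13
i=15 t=16 v=4: → [16,20); WM=14
i=16 t=17 v=6: → [16,20); WM=14
i=17 t=17 v=8: → [16,20); WM=15
i=18 t=11 v=3: DROP (t<15-3); WM=15
i=19 t=18 v=3: → [16,20); WM=16; [12,16) fires=9
i=20 t=20 v=9: → [20,24); WM=16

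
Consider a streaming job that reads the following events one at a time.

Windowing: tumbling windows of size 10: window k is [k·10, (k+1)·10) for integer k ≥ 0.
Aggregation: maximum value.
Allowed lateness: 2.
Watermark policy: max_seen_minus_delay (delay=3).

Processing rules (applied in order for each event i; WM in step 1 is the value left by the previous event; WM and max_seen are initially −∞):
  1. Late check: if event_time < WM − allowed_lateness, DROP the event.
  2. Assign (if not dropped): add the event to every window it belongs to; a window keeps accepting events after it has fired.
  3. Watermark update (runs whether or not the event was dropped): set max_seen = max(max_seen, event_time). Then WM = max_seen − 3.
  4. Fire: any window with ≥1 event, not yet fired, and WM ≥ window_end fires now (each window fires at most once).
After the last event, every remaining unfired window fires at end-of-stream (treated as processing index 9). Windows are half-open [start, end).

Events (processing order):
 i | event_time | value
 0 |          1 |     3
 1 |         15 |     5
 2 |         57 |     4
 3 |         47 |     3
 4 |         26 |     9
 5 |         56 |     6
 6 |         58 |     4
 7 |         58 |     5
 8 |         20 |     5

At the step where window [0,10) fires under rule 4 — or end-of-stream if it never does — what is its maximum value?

i=0 t=1 v=3: → [0,10); WM=-2
i=1 t=15 v=5: → [10,20); WM=12; [0,10) fires=3
i=2 t=57 v=4: → [50,60); WM=54; [10,20) fires=5
i=3 t=47 v=3: DROP (t<54-2); WM=54
i=4 t=26 v=9: DROP (t<54-2); WM=54
i=5 t=56 v=6: → [50,60); WM=54
i=6 t=58 v=4: → [50,60); WM=55
i=7 t=58 v=5: → [50,60); WM=55
i=8 t=20 v=5: DROP (t<55-2); WM=55

3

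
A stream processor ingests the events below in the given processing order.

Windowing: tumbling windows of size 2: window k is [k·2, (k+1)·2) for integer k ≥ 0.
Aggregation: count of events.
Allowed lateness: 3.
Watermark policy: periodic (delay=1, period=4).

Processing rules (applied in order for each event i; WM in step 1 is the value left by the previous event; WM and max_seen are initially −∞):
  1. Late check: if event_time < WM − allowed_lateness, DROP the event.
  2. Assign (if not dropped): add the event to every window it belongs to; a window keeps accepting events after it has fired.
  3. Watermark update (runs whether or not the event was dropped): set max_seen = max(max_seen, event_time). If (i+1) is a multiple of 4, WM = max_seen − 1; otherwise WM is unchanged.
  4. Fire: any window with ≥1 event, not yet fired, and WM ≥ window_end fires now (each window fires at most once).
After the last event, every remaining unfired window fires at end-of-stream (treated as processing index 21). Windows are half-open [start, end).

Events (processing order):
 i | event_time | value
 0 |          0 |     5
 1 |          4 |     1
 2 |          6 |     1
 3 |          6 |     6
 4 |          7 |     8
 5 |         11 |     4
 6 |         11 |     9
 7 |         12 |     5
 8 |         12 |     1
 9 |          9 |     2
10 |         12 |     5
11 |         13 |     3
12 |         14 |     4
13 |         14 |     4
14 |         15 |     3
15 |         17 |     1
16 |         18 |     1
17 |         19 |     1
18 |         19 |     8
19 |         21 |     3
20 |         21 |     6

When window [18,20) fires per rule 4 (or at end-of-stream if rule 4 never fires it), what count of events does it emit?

3

i=0 t=0 v=5: → [0,2); WM=−∞
i=1 t=4 v=1: → [4,6); WM=−∞
i=2 t=6 v=1: → [6,8); WM=−∞
i=3 t=6 v=6: → [6,8); WM=5; [0,2) fires=1
i=4 t=7 v=8: → [6,8); WM=5
i=5 t=11 v=4: → [10,12); WM=5
i=6 t=11 v=9: → [10,12); WM=5
i=7 t=12 v=5: → [12,14); WM=11; [4,6) fires=1 [6,8) fires=3
i=8 t=12 v=1: → [12,14); WM=11
i=9 t=9 v=2: → [8,10); WM=11; [8,10) fires=1
i=10 t=12 v=5: → [12,14); WM=11
i=11 t=13 v=3: → [12,14); WM=12; [10,12) fires=2
i=12 t=14 v=4: → [14,16); WM=12
i=13 t=14 v=4: → [14,16); WM=12
i=14 t=15 v=3: → [14,16); WM=12
i=15 t=17 v=1: → [16,18); WM=16; [12,14) fires=4 [14,16) fires=3
i=16 t=18 v=1: → [18,20); WM=16
i=17 t=19 v=1: → [18,20); WM=16
i=18 t=19 v=8: → [18,20); WM=16
i=19 t=21 v=3: → [20,22); WM=20; [16,18) fires=1 [18,20) fires=3
i=20 t=21 v=6: → [20,22); WM=20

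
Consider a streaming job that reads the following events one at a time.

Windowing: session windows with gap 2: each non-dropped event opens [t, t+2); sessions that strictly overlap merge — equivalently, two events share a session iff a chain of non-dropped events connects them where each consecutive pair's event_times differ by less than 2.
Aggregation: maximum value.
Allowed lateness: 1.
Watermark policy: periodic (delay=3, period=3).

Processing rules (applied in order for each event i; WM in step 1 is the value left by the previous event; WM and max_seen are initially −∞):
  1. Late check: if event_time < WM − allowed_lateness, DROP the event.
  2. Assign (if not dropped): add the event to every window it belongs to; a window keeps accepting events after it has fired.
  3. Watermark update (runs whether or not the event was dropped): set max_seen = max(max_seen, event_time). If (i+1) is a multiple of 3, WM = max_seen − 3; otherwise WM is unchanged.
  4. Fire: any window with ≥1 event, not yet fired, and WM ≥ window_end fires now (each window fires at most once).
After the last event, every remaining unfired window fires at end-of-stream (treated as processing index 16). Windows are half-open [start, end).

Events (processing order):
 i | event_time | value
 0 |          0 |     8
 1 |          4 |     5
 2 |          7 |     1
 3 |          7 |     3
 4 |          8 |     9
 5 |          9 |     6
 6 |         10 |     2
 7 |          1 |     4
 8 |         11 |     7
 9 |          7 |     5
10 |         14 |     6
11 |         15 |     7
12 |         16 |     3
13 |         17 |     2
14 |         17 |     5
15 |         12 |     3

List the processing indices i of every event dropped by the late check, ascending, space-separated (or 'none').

i=0 t=0 v=8: → [0,2); WM=−∞
i=1 t=4 v=5: → [4,6); WM=−∞
i=2 t=7 v=1: → [7,9); WM=4
i=3 t=7 v=3: → [7,9); WM=4
i=4 t=8 v=9: → [7,10); WM=4
i=5 t=9 v=6: → [7,11); WM=6
i=6 t=10 v=2: → [7,12); WM=6
i=7 t=1 v=4: DROP (t<6-1); WM=6
i=8 t=11 v=7: → [7,13); WM=8
i=9 t=7 v=5: → [7,13); WM=8
i=10 t=14 v=6: → [14,16); WM=8
i=11 t=15 v=7: → [14,17); WM=12
i=12 t=16 v=3: → [14,18); WM=12
i=13 t=17 v=2: → [14,19); WM=12
i=14 t=17 v=5: → [14,19); WM=14
i=15 t=12 v=3: DROP (t<14-1); WM=14

7 15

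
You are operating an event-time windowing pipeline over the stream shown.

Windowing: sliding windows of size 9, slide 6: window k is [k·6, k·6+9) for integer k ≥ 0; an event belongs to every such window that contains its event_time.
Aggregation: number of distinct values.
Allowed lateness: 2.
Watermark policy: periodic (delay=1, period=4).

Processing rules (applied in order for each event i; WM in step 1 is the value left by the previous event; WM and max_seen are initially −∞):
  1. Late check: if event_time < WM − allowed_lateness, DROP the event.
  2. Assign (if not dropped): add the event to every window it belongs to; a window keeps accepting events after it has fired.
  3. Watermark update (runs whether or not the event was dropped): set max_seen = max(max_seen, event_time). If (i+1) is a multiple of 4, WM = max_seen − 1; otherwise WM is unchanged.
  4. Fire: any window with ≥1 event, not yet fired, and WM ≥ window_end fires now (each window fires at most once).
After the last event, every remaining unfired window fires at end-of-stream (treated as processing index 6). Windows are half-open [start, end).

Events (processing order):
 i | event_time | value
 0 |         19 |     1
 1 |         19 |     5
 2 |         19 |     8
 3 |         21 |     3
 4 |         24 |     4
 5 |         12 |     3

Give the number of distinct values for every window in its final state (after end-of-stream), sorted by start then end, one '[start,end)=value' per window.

[12,21)=3 [18,27)=5 [24,33)=1

i=0 t=19 v=1: → [18,27),[12,21); WM=−∞
i=1 t=19 v=5: → [18,27),[12,21); WM=−∞
i=2 t=19 v=8: → [18,27),[12,21); WM=−∞
i=3 t=21 v=3: → [18,27); WM=20
i=4 t=24 v=4: → [24,33),[18,27); WM=20
i=5 t=12 v=3: DROP (t<20-2); WM=20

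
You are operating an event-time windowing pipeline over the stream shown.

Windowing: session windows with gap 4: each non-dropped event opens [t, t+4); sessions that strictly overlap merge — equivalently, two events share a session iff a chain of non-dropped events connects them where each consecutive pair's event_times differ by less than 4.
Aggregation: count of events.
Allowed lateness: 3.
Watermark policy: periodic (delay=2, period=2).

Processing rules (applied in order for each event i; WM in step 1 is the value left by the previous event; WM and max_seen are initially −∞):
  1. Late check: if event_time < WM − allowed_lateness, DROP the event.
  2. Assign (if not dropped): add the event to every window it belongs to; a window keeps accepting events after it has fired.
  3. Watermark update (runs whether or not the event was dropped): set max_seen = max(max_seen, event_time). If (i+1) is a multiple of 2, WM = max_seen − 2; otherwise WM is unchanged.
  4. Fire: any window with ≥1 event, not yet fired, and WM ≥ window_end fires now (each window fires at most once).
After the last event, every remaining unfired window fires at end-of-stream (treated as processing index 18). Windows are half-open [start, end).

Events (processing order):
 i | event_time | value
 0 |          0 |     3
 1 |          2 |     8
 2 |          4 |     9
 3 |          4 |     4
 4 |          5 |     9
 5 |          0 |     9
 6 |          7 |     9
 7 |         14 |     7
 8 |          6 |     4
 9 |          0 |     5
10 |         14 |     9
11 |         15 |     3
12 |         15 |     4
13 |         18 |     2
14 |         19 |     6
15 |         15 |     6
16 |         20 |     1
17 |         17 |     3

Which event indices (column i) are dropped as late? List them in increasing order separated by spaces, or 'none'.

i=0 t=0 v=3: → [0,4); WM=−∞
i=1 t=2 v=8: → [0,6); WM=0
i=2 t=4 v=9: → [0,8); WM=0
i=3 t=4 v=4: → [0,8); WM=2
i=4 t=5 v=9: → [0,9); WM=2
i=5 t=0 v=9: → [0,9); WM=3
i=6 t=7 v=9: → [0,11); WM=3
i=7 t=14 v=7: → [14,18); WM=12
i=8 t=6 v=4: DROP (t<12-3); WM=12
i=9 t=0 v=5: DROP (t<12-3); WM=12
i=10 t=14 v=9: → [14,18); WM=12
i=11 t=15 v=3: → [14,19); WM=13
i=12 t=15 v=4: → [14,19); WM=13
i=13 t=18 v=2: → [14,22); WM=16
i=14 t=19 v=6: → [14,23); WM=16
i=15 t=15 v=6: → [14,23); WM=17
i=16 t=20 v=1: → [14,24); WM=17
i=17 t=17 v=3: → [14,24); WM=18

8 9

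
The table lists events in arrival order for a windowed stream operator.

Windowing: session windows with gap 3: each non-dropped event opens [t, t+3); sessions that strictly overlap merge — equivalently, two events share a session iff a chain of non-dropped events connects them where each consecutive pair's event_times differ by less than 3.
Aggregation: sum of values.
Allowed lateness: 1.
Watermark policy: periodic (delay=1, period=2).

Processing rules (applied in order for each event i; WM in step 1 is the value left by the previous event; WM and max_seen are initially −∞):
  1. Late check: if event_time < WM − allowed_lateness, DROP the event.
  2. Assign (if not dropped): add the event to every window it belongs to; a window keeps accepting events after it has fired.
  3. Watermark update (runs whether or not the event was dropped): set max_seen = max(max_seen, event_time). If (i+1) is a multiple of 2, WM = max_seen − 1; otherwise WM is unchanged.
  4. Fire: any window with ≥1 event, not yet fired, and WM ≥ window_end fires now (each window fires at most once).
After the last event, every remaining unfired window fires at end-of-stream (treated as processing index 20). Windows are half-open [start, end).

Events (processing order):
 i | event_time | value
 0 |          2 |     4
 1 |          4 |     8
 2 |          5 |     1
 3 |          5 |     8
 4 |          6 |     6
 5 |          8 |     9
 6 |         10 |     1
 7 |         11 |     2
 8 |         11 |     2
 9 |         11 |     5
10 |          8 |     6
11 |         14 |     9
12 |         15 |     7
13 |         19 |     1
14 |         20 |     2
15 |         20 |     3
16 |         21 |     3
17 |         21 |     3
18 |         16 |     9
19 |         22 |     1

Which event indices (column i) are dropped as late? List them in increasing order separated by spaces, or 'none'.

i=0 t=2 v=4: → [2,5); WM=−∞
i=1 t=4 v=8: → [2,7); WM=3
i=2 t=5 v=1: → [2,8); WM=3
i=3 t=5 v=8: → [2,8); WM=4
i=4 t=6 v=6: → [2,9); WM=4
i=5 t=8 v=9: → [2,11); WM=7
i=6 t=10 v=1: → [2,13); WM=7
i=7 t=11 v=2: → [2,14); WM=10
i=8 t=11 v=2: → [2,14); WM=10
i=9 t=11 v=5: → [2,14); WM=10
i=10 t=8 v=6: DROP (t<10-1); WM=10
i=11 t=14 v=9: → [14,17); WM=13
i=12 t=15 v=7: → [14,18); WM=13
i=13 t=19 v=1: → [19,22); WM=18
i=14 t=20 v=2: → [19,23); WM=18
i=15 t=20 v=3: → [19,23); WM=19
i=16 t=21 v=3: → [19,24); WM=19
i=17 t=21 v=3: → [19,24); WM=20
i=18 t=16 v=9: DROP (t<20-1); WM=20
i=19 t=22 v=1: → [19,25); WM=21

10 18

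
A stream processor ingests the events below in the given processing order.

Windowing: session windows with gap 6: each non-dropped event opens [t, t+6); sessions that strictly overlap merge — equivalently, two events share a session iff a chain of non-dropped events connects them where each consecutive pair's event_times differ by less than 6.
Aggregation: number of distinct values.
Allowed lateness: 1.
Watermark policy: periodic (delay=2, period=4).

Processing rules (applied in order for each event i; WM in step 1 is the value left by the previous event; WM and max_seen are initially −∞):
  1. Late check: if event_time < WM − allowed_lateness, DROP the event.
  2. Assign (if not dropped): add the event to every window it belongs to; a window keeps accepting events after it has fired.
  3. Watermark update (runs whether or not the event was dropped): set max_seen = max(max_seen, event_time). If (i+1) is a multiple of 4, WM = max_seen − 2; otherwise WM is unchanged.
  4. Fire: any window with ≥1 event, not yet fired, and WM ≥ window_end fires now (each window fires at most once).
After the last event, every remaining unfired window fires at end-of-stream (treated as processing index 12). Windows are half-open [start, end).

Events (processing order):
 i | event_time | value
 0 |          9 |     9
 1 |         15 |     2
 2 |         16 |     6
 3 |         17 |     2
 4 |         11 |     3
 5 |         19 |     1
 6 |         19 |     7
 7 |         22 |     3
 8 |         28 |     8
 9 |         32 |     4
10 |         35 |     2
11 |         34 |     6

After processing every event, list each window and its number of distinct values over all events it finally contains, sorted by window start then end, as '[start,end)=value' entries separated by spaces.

[9,15)=1 [15,28)=5 [28,41)=4

i=0 t=9 v=9: → [9,15); WM=−∞
i=1 t=15 v=2: → [15,21); WM=−∞
i=2 t=16 v=6: → [15,22); WM=−∞
i=3 t=17 v=2: → [15,23); WM=15
i=4 t=11 v=3: DROP (t<15-1); WM=15
i=5 t=19 v=1: → [15,25); WM=15
i=6 t=19 v=7: → [15,25); WM=15
i=7 t=22 v=3: → [15,28); WM=20
i=8 t=28 v=8: → [28,34); WM=20
i=9 t=32 v=4: → [28,38); WM=20
i=10 t=35 v=2: → [28,41); WM=20
i=11 t=34 v=6: → [28,41); WM=33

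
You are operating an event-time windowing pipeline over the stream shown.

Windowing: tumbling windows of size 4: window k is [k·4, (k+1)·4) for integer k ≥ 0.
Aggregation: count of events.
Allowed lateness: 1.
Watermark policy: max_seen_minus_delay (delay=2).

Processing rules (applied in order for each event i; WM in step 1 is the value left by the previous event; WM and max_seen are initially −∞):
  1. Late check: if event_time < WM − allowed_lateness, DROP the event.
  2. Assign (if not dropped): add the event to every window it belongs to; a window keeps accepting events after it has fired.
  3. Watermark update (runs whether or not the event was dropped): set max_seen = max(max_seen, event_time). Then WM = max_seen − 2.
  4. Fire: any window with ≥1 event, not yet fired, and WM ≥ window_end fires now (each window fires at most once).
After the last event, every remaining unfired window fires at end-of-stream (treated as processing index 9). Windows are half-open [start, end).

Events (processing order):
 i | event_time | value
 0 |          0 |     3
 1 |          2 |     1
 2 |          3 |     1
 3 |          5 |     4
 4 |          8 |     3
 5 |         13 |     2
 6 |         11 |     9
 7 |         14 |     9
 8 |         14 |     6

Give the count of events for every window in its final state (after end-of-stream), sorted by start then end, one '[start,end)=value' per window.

i=0 t=0 v=3: → [0,4); WM=-2
i=1 t=2 v=1: → [0,4); WM=0
i=2 t=3 v=1: → [0,4); WM=1
i=3 t=5 v=4: → [4,8); WM=3
i=4 t=8 v=3: → [8,12); WM=6; [0,4) fires=3
i=5 t=13 v=2: → [12,16); WM=11; [4,8) fires=1
i=6 t=11 v=9: → [8,12); WM=11
i=7 t=14 v=9: → [12,16); WM=12; [8,12) fires=2
i=8 t=14 v=6: → [12,16); WM=12

[0,4)=3 [4,8)=1 [8,12)=2 [12,16)=3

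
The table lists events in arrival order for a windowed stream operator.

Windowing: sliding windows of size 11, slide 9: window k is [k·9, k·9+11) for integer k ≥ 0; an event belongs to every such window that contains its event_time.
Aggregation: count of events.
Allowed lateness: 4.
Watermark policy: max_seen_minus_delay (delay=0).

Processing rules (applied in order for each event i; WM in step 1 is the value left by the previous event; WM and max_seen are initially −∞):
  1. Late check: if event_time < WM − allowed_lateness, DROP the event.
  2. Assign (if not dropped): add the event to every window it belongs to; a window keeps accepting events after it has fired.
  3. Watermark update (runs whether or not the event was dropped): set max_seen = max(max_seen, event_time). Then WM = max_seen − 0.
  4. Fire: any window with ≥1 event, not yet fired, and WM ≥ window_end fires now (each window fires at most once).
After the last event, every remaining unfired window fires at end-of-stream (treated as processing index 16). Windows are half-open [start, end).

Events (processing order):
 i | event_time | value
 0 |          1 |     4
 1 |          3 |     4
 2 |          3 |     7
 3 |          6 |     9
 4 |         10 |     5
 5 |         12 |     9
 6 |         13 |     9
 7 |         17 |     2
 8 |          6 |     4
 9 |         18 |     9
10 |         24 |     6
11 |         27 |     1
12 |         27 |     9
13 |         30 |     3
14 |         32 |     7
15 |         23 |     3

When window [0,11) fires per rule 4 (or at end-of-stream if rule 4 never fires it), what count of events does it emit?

5

i=0 t=1 v=4: → [0,11); WM=1
i=1 t=3 v=4: → [0,11); WM=3
i=2 t=3 v=7: → [0,11); WM=3
i=3 t=6 v=9: → [0,11); WM=6
i=4 t=10 v=5: → [9,20),[0,11); WM=10
i=5 t=12 v=9: → [9,20); WM=12; [0,11) fires=5
i=6 t=13 v=9: → [9,20); WM=13
i=7 t=17 v=2: → [9,20); WM=17
i=8 t=6 v=4: DROP (t<17-4); WM=17
i=9 t=18 v=9: → [18,29),[9,20); WM=18
i=10 t=24 v=6: → [18,29); WM=24; [9,20) fires=5
i=11 t=27 v=1: → [27,38),[18,29); WM=27
i=12 t=27 v=9: → [27,38),[18,29); WM=27
i=13 t=30 v=3: → [27,38); WM=30; [18,29) fires=4
i=14 t=32 v=7: → [27,38); WM=32
i=15 t=23 v=3: DROP (t<32-4); WM=32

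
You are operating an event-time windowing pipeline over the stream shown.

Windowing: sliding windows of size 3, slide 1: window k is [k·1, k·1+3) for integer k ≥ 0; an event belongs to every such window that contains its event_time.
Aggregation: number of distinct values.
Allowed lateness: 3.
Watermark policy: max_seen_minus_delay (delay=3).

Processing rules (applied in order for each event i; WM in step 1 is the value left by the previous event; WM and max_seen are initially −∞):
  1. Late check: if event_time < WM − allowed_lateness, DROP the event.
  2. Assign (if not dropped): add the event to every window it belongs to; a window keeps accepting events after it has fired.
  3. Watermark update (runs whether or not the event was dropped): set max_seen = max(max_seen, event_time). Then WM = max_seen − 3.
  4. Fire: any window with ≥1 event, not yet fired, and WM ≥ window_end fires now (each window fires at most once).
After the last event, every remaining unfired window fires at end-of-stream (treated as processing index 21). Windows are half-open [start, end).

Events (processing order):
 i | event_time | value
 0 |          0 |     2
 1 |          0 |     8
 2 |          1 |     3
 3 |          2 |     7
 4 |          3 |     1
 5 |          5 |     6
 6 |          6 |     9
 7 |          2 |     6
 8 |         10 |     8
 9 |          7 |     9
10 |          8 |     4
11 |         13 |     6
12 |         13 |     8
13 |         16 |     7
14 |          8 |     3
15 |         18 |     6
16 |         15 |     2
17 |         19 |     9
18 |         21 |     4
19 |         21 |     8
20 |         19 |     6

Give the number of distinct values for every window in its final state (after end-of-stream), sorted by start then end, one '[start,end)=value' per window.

[0,3)=5 [1,4)=4 [2,5)=3 [3,6)=2 [4,7)=2 [5,8)=2 [6,9)=2 [7,10)=2 [8,11)=2 [9,12)=1 [10,13)=1 [11,14)=2 [12,15)=2 [13,16)=3 [14,17)=2 [15,18)=2 [16,19)=2 [17,20)=2 [18,21)=2 [19,22)=4 [20,23)=2 [21,24)=2

i=0 t=0 v=2: → [0,3); WM=-3
i=1 t=0 v=8: → [0,3); WM=-3
i=2 t=1 v=3: → [1,4),[0,3); WM=-2
i=3 t=2 v=7: → [2,5),[1,4),[0,3); WM=-1
i=4 t=3 v=1: → [3,6),[2,5),[1,4); WM=0
i=5 t=5 v=6: → [5,8),[4,7),[3,6); WM=2
i=6 t=6 v=9: → [6,9),[5,8),[4,7); WM=3; [0,3) fires=4
i=7 t=2 v=6: → [2,5),[1,4),[0,3); WM=3
i=8 t=10 v=8: → [10,13),[9,12),[8,11); WM=7; [1,4) fires=4 [2,5) fires=3 [3,6) fires=2 [4,7) fires=2
i=9 t=7 v=9: → [7,10),[6,9),[5,8); WM=7
i=10 t=8 v=4: → [8,11),[7,10),[6,9); WM=7
i=11 t=13 v=6: → [13,16),[12,15),[11,14); WM=10; [5,8) fires=2 [6,9) fires=2 [7,10) fires=2
i=12 t=13 v=8: → [13,16),[12,15),[11,14); WM=10
i=13 t=16 v=7: → [16,19),[15,18),[14,17); WM=13; [8,11) fires=2 [9,12) fires=1 [10,13) fires=1
i=14 t=8 v=3: DROP (t<13-3); WM=13
i=15 t=18 v=6: → [18,21),[17,20),[16,19); WM=15; [11,14) fires=2 [12,15) fires=2
i=16 t=15 v=2: → [15,18),[14,17),[13,16); WM=15
i=17 t=19 v=9: → [19,22),[18,21),[17,20); WM=16; [13,16) fires=3
i=18 t=21 v=4: → [21,24),[20,23),[19,22); WM=18; [14,17) fires=2 [15,18) fires=2
i=19 t=21 v=8: → [21,24),[20,23),[19,22); WM=18
i=20 t=19 v=6: → [19,22),[18,21),[17,20); WM=18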